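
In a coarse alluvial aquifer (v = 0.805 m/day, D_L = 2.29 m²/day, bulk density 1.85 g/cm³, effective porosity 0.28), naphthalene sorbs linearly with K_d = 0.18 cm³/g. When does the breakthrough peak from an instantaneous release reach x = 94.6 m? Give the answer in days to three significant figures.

250 days

Retardation factor R = 1 + ρ_b·K_d/n = 1 + 1.85 × 0.18/0.28 = 2.189.
Sorption retards both mechanisms: v_R = v/R = 0.3677 m/day, D_R = D/R = 1.046 m²/day.
Peak time from v_R²t² + 2D_R t − x² = 0: t = (√(D_R² + v_R²x²) − D_R)/v_R².
√(D_R² + v_R²x²) = √(1.046² + 0.3677² × 94.6²) = 34.80; v_R² = 0.1352.
t = (34.80 − 1.046)/0.1352 = 250 days.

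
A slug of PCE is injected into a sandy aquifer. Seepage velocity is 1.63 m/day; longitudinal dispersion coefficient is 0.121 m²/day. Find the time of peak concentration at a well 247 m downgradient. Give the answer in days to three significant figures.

151 days

For the 1D instantaneous-source solution, setting ∂C/∂t = 0 at fixed x gives v²t² + 2Dt − x² = 0, so t = (√(D² + v²x²) − D)/v².
√(D² + v²x²) = √(0.121² + 1.63² × 247²) = 402.6; v² = 2.6569.
t = (402.6 − 0.121)/2.6569 = 151 days (vs. the pure-advection estimate x/v = 152 d).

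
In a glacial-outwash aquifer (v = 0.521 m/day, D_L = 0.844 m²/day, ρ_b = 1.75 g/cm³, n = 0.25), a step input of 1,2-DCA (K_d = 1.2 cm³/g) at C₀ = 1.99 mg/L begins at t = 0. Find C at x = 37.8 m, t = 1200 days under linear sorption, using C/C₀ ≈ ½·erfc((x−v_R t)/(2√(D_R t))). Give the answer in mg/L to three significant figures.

1.94 mg/L

Retardation factor R = 1 + ρ_b·K_d/n = 1 + 1.75 × 1.2/0.25 = 9.400.
Sorption retards both mechanisms: v_R = v/R = 0.05543 m/day, D_R = D/R = 0.08979 m²/day.
v_R·t = 0.05543 × 1200 = 66.516 m; 2√(D_R t) = 20.76 m; argument = (37.8 − 66.516)/20.76 = -1.383.
C = C₀ × ½·erfc(-1.383) = 1.99 × 0.9748 = 1.94 mg/L.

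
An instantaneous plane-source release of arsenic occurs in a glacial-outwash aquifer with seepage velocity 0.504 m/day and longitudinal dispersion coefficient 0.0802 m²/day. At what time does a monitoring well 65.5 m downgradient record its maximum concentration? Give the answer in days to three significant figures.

For the 1D instantaneous-source solution, setting ∂C/∂t = 0 at fixed x gives v²t² + 2Dt − x² = 0, so t = (√(D² + v²x²) − D)/v².
√(D² + v²x²) = √(0.0802² + 0.504² × 65.5²) = 33.01; v² = 0.254016.
t = (33.01 − 0.0802)/0.254016 = 130 days (vs. the pure-advection estimate x/v = 130 d).

130 days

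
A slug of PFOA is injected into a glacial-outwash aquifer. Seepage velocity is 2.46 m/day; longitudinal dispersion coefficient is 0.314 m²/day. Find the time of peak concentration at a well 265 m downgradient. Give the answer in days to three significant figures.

108 days

For the 1D instantaneous-source solution, setting ∂C/∂t = 0 at fixed x gives v²t² + 2Dt − x² = 0, so t = (√(D² + v²x²) − D)/v².
√(D² + v²x²) = √(0.314² + 2.46² × 265²) = 651.9; v² = 6.0516.
t = (651.9 − 0.314)/6.0516 = 108 days (vs. the pure-advection estimate x/v = 108 d).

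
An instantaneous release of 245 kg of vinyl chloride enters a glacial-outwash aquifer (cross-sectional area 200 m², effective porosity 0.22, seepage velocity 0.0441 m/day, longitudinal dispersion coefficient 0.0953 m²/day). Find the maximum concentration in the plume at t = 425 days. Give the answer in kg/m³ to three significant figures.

0.247 kg/m³

The peak of an instantaneous 1D plume sits at x = vt; there the Gaussian factor is 1 and C_max = M/(n_e·A·√(4πDt)), where n_e·A is the pore area the mass is dissolved in.
√(4πDt) = √(4π × 0.0953 × 425) = 22.56 m, so C_max = 245/(0.22 × 200 × 22.56) = 0.247 kg/m³.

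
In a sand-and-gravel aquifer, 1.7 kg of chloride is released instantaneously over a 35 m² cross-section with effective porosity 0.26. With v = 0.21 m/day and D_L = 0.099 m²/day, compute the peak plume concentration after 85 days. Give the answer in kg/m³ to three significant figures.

0.0182 kg/m³

The peak of an instantaneous 1D plume sits at x = vt; there the Gaussian factor is 1 and C_max = M/(n_e·A·√(4πDt)), where n_e·A is the pore area the mass is dissolved in.
√(4πDt) = √(4π × 0.099 × 85) = 10.28 m, so C_max = 1.7/(0.26 × 35 × 10.28) = 0.0182 kg/m³.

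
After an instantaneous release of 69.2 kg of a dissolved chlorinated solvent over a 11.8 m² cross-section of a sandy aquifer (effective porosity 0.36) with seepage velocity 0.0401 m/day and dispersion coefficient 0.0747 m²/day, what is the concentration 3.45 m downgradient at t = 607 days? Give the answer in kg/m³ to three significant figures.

For an instantaneous plane source, C(x,t) = M/(n_e·A·√(4πDt)) · exp(−(x−vt)²/(4Dt)), with n_e·A the pore (flow) area.
Plume center vt = 0.0401 × 607 = 24.3407 m, so the well at 3.45 m is 20.8907 m upgradient of the peak.
√(4πDt) = 23.87 m, giving peak height M/(n_e·A·√(4πDt)) = 69.2/(0.36 × 11.8 × 23.87) = 0.6824 kg/m³.
(x−vt)²/(4Dt) = (-20.8907)²/(4 × 0.0747 × 607) = 2.406; exp(−2.406) = 0.09018.
C = 0.6824 × 0.09018 = 0.0615 kg/m³.

0.0615 kg/m³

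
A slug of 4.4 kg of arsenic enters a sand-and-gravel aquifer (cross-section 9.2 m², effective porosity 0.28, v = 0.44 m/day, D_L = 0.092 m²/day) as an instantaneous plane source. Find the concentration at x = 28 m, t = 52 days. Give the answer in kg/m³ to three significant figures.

For an instantaneous plane source, C(x,t) = M/(n_e·A·√(4πDt)) · exp(−(x−vt)²/(4Dt)), with n_e·A the pore (flow) area.
Plume center vt = 0.44 × 52 = 22.88 m, so the well at 28 m is 5.12 m downgradient of the peak.
√(4πDt) = 7.754 m, giving peak height M/(n_e·A·√(4πDt)) = 4.4/(0.28 × 9.2 × 7.754) = 0.2203 kg/m³.
(x−vt)²/(4Dt) = (5.12)²/(4 × 0.092 × 52) = 1.370; exp(−1.370) = 0.2541.
C = 0.2203 × 0.2541 = 0.0560 kg/m³.

0.0560 kg/m³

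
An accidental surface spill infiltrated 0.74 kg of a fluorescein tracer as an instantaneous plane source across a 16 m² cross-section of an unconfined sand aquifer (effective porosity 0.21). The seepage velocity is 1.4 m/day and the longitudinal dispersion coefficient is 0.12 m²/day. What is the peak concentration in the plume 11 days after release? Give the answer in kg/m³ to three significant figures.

The peak of an instantaneous 1D plume sits at x = vt; there the Gaussian factor is 1 and C_max = M/(n_e·A·√(4πDt)), where n_e·A is the pore area the mass is dissolved in.
√(4πDt) = √(4π × 0.12 × 11) = 4.073 m, so C_max = 0.74/(0.21 × 16 × 4.073) = 0.0541 kg/m³.

0.0541 kg/m³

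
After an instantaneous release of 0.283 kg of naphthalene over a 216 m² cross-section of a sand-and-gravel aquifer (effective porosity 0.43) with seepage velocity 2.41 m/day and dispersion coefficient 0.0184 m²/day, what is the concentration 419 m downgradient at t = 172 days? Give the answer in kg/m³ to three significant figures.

9.90e-05 kg/m³

For an instantaneous plane source, C(x,t) = M/(n_e·A·√(4πDt)) · exp(−(x−vt)²/(4Dt)), with n_e·A the pore (flow) area.
Plume center vt = 2.41 × 172 = 414.52 m, so the well at 419 m is 4.48 m downgradient of the peak.
√(4πDt) = 6.306 m, giving peak height M/(n_e·A·√(4πDt)) = 0.283/(0.43 × 216 × 6.306) = 0.0004832 kg/m³.
(x−vt)²/(4Dt) = (4.48)²/(4 × 0.0184 × 172) = 1.585; exp(−1.585) = 0.2049.
C = 0.0004832 × 0.2049 = 9.90e-05 kg/m³.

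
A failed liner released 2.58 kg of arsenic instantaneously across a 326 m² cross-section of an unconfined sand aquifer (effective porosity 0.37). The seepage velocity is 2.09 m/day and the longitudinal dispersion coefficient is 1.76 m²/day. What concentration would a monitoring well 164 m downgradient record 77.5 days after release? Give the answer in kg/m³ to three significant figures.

For an instantaneous plane source, C(x,t) = M/(n_e·A·√(4πDt)) · exp(−(x−vt)²/(4Dt)), with n_e·A the pore (flow) area.
Plume center vt = 2.09 × 77.5 = 161.975 m, so the well at 164 m is 2.025 m downgradient of the peak.
√(4πDt) = 41.40 m, giving peak height M/(n_e·A·√(4πDt)) = 2.58/(0.37 × 326 × 41.40) = 0.0005167 kg/m³.
(x−vt)²/(4Dt) = (2.025)²/(4 × 1.76 × 77.5) = 0.007516; exp(−0.007516) = 0.9925.
C = 0.0005167 × 0.9925 = 0.000513 kg/m³.

0.000513 kg/m³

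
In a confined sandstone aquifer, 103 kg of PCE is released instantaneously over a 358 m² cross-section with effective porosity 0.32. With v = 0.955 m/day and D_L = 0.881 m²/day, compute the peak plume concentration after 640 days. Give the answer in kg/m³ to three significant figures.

The peak of an instantaneous 1D plume sits at x = vt; there the Gaussian factor is 1 and C_max = M/(n_e·A·√(4πDt)), where n_e·A is the pore area the mass is dissolved in.
√(4πDt) = √(4π × 0.881 × 640) = 84.17 m, so C_max = 103/(0.32 × 358 × 84.17) = 0.0107 kg/m³.

0.0107 kg/m³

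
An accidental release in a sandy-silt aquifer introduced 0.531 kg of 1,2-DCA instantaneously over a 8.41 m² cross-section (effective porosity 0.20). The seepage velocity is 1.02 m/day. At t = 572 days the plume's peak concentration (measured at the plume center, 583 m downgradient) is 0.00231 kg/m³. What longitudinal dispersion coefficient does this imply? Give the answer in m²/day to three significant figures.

At the plume center C_max = M/(n_e·A·√(4πDt)), so D = M²/(4πt·(n_e·A·C_max)²).
n_e·A·C_max = 0.20 × 8.41 × 0.00231 = 0.003885 kg/m.
D = 0.531²/(4π × 572 × 0.003885²) = 2.60 m²/day.

2.60 m²/day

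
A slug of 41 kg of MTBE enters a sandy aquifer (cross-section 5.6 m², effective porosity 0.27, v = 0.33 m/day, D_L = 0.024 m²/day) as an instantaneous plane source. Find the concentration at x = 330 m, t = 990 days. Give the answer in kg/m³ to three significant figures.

1.40 kg/m³

For an instantaneous plane source, C(x,t) = M/(n_e·A·√(4πDt)) · exp(−(x−vt)²/(4Dt)), with n_e·A the pore (flow) area.
Plume center vt = 0.33 × 990 = 326.7 m, so the well at 330 m is 3.3 m downgradient of the peak.
√(4πDt) = 17.28 m, giving peak height M/(n_e·A·√(4πDt)) = 41/(0.27 × 5.6 × 17.28) = 1.569 kg/m³.
(x−vt)²/(4Dt) = (3.3)²/(4 × 0.024 × 990) = 0.1146; exp(−0.1146) = 0.8917.
C = 1.569 × 0.8917 = 1.40 kg/m³.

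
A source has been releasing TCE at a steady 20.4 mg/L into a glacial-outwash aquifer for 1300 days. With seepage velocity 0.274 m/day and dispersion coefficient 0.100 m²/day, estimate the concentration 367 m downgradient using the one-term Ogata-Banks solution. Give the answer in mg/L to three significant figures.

5.13 mg/L

For a continuous step input, C/C₀ ≈ ½·erfc((x−vt)/(2√(Dt))).
vt = 0.274 × 1300 = 356.2 m and 2√(Dt) = 2√(0.100 × 1300) = 22.80 m.
Argument (x−vt)/(2√(Dt)) = (367 − 356.2)/22.80 = 0.4737; ½·erfc(0.4737) = 0.2515.
C = 20.4 × 0.2515 = 5.13 mg/L.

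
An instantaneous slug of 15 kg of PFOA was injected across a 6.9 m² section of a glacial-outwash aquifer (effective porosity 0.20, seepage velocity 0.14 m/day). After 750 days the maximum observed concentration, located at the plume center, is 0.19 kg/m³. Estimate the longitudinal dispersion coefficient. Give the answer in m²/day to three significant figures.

At the plume center C_max = M/(n_e·A·√(4πDt)), so D = M²/(4πt·(n_e·A·C_max)²).
n_e·A·C_max = 0.20 × 6.9 × 0.19 = 0.2622 kg/m.
D = 15²/(4π × 750 × 0.2622²) = 0.347 m²/day.

0.347 m²/day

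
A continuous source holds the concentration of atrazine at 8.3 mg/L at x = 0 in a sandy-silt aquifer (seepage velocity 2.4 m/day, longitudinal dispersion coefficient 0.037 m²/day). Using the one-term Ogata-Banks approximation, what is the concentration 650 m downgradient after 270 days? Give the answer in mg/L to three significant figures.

2.72 mg/L

For a continuous step input, C/C₀ ≈ ½·erfc((x−vt)/(2√(Dt))).
vt = 2.4 × 270 = 648 m and 2√(Dt) = 2√(0.037 × 270) = 6.321 m.
Argument (x−vt)/(2√(Dt)) = (650 − 648)/6.321 = 0.3164; ½·erfc(0.3164) = 0.3273.
C = 8.3 × 0.3273 = 2.72 mg/L.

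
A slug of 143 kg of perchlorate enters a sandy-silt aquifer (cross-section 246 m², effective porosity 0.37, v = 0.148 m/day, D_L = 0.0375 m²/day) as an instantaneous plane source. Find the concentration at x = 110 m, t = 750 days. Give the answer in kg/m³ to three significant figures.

0.0828 kg/m³

For an instantaneous plane source, C(x,t) = M/(n_e·A·√(4πDt)) · exp(−(x−vt)²/(4Dt)), with n_e·A the pore (flow) area.
Plume center vt = 0.148 × 750 = 111 m, so the well at 110 m is 1 m upgradient of the peak.
√(4πDt) = 18.80 m, giving peak height M/(n_e·A·√(4πDt)) = 143/(0.37 × 246 × 18.80) = 0.08357 kg/m³.
(x−vt)²/(4Dt) = (-1)²/(4 × 0.0375 × 750) = 0.008889; exp(−0.008889) = 0.9912.
C = 0.08357 × 0.9912 = 0.0828 kg/m³.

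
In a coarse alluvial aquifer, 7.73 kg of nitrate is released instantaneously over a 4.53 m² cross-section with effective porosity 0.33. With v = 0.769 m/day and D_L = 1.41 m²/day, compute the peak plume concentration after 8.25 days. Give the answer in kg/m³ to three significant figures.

0.428 kg/m³

The peak of an instantaneous 1D plume sits at x = vt; there the Gaussian factor is 1 and C_max = M/(n_e·A·√(4πDt)), where n_e·A is the pore area the mass is dissolved in.
√(4πDt) = √(4π × 1.41 × 8.25) = 12.09 m, so C_max = 7.73/(0.33 × 4.53 × 12.09) = 0.428 kg/m³.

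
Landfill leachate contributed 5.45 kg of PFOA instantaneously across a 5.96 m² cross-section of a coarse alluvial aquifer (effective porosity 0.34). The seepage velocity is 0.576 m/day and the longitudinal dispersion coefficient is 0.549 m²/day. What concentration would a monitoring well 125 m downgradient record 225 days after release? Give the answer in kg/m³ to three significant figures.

0.0654 kg/m³

For an instantaneous plane source, C(x,t) = M/(n_e·A·√(4πDt)) · exp(−(x−vt)²/(4Dt)), with n_e·A the pore (flow) area.
Plume center vt = 0.576 × 225 = 129.6 m, so the well at 125 m is 4.6 m upgradient of the peak.
√(4πDt) = 39.40 m, giving peak height M/(n_e·A·√(4πDt)) = 5.45/(0.34 × 5.96 × 39.40) = 0.06826 kg/m³.
(x−vt)²/(4Dt) = (-4.6)²/(4 × 0.549 × 225) = 0.04283; exp(−0.04283) = 0.9581.
C = 0.06826 × 0.9581 = 0.0654 kg/m³.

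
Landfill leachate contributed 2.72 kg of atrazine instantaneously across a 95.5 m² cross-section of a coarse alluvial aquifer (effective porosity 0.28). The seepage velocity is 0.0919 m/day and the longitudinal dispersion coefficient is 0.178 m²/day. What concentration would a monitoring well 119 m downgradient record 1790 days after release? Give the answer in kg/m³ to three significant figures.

For an instantaneous plane source, C(x,t) = M/(n_e·A·√(4πDt)) · exp(−(x−vt)²/(4Dt)), with n_e·A the pore (flow) area.
Plume center vt = 0.0919 × 1790 = 164.501 m, so the well at 119 m is 45.501 m upgradient of the peak.
√(4πDt) = 63.28 m, giving peak height M/(n_e·A·√(4πDt)) = 2.72/(0.28 × 95.5 × 63.28) = 0.001607 kg/m³.
(x−vt)²/(4Dt) = (-45.501)²/(4 × 0.178 × 1790) = 1.624; exp(−1.624) = 0.1971.
C = 0.001607 × 0.1971 = 0.000317 kg/m³.

0.000317 kg/m³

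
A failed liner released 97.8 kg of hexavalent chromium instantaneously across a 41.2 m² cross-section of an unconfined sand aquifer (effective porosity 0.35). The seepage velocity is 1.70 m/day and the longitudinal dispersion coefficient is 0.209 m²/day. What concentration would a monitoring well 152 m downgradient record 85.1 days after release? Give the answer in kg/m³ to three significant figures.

0.213 kg/m³

For an instantaneous plane source, C(x,t) = M/(n_e·A·√(4πDt)) · exp(−(x−vt)²/(4Dt)), with n_e·A the pore (flow) area.
Plume center vt = 1.70 × 85.1 = 144.67 m, so the well at 152 m is 7.33 m downgradient of the peak.
√(4πDt) = 14.95 m, giving peak height M/(n_e·A·√(4πDt)) = 97.8/(0.35 × 41.2 × 14.95) = 0.4537 kg/m³.
(x−vt)²/(4Dt) = (7.33)²/(4 × 0.209 × 85.1) = 0.7552; exp(−0.7552) = 0.4699.
C = 0.4537 × 0.4699 = 0.213 kg/m³.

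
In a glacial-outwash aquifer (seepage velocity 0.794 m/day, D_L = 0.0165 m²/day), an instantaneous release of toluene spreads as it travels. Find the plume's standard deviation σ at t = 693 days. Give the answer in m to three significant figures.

4.78 m

Dispersive spreading gives a Gaussian with σ² = 2Dt; advection only shifts the center.
σ = √(2 × 0.0165 × 693) = 4.78 m.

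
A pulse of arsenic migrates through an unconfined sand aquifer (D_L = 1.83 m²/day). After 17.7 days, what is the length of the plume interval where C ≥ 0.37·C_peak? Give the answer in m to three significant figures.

The plume is Gaussian with σ = √(2Dt) = √(2 × 1.83 × 17.7) = 8.049 m.
C/C_peak = exp(−Δx²/(2σ²)) = 0.37 ⇒ Δx = σ·√(−2 ln 0.37) = 8.049 × 1.410 = 11.35 m.
Width = 2Δx = 22.7 m.

22.7 m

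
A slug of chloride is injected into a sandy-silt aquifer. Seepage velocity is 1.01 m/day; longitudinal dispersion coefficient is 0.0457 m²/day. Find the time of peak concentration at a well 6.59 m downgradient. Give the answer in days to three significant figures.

6.48 days

For the 1D instantaneous-source solution, setting ∂C/∂t = 0 at fixed x gives v²t² + 2Dt − x² = 0, so t = (√(D² + v²x²) − D)/v².
√(D² + v²x²) = √(0.0457² + 1.01² × 6.59²) = 6.656; v² = 1.0201.
t = (6.656 − 0.0457)/1.0201 = 6.48 days (vs. the pure-advection estimate x/v = 6.52 d).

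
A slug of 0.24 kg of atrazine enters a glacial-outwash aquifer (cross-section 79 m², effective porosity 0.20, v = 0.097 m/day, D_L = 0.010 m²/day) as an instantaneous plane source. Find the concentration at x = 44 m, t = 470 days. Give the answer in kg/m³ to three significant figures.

For an instantaneous plane source, C(x,t) = M/(n_e·A·√(4πDt)) · exp(−(x−vt)²/(4Dt)), with n_e·A the pore (flow) area.
Plume center vt = 0.097 × 470 = 45.59 m, so the well at 44 m is 1.59 m upgradient of the peak.
√(4πDt) = 7.685 m, giving peak height M/(n_e·A·√(4πDt)) = 0.24/(0.20 × 79 × 7.685) = 0.001977 kg/m³.
(x−vt)²/(4Dt) = (-1.59)²/(4 × 0.010 × 470) = 0.1345; exp(−0.1345) = 0.8742.
C = 0.001977 × 0.8742 = 0.00173 kg/m³.

0.00173 kg/m³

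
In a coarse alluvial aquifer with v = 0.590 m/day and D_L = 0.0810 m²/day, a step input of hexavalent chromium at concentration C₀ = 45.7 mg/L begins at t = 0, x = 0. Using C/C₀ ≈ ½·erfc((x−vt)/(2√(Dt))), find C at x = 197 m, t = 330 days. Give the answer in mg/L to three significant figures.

For a continuous step input, C/C₀ ≈ ½·erfc((x−vt)/(2√(Dt))).
vt = 0.590 × 330 = 194.7 m and 2√(Dt) = 2√(0.0810 × 330) = 10.34 m.
Argument (x−vt)/(2√(Dt)) = (197 − 194.7)/10.34 = 0.2224; ½·erfc(0.2224) = 0.3766.
C = 45.7 × 0.3766 = 17.2 mg/L.

17.2 mg/L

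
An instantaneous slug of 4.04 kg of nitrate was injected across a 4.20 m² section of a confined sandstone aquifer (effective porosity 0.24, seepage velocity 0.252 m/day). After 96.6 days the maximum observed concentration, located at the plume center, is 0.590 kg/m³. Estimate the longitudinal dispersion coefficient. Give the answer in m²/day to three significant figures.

0.0380 m²/day

At the plume center C_max = M/(n_e·A·√(4πDt)), so D = M²/(4πt·(n_e·A·C_max)²).
n_e·A·C_max = 0.24 × 4.20 × 0.590 = 0.5947 kg/m.
D = 4.04²/(4π × 96.6 × 0.5947²) = 0.0380 m²/day.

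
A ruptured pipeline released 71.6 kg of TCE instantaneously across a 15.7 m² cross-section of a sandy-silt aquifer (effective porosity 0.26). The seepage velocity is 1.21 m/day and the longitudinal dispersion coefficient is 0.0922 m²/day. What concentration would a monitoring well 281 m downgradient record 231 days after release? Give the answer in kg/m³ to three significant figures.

For an instantaneous plane source, C(x,t) = M/(n_e·A·√(4πDt)) · exp(−(x−vt)²/(4Dt)), with n_e·A the pore (flow) area.
Plume center vt = 1.21 × 231 = 279.51 m, so the well at 281 m is 1.49 m downgradient of the peak.
√(4πDt) = 16.36 m, giving peak height M/(n_e·A·√(4πDt)) = 71.6/(0.26 × 15.7 × 16.36) = 1.072 kg/m³.
(x−vt)²/(4Dt) = (1.49)²/(4 × 0.0922 × 231) = 0.02606; exp(−0.02606) = 0.9743.
C = 1.072 × 0.9743 = 1.04 kg/m³.

1.04 kg/m³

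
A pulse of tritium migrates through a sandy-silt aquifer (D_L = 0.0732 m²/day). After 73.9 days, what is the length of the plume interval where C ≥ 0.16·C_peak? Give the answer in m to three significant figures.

The plume is Gaussian with σ = √(2Dt) = √(2 × 0.0732 × 73.9) = 3.289 m.
C/C_peak = exp(−Δx²/(2σ²)) = 0.16 ⇒ Δx = σ·√(−2 ln 0.16) = 3.289 × 1.914 = 6.295 m.
Width = 2Δx = 12.6 m.

12.6 m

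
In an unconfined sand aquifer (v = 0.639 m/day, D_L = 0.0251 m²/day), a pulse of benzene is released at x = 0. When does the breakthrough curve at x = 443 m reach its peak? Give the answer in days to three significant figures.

693 days

For the 1D instantaneous-source solution, setting ∂C/∂t = 0 at fixed x gives v²t² + 2Dt − x² = 0, so t = (√(D² + v²x²) − D)/v².
√(D² + v²x²) = √(0.0251² + 0.639² × 443²) = 283.1; v² = 0.408321.
t = (283.1 − 0.0251)/0.408321 = 693 days (vs. the pure-advection estimate x/v = 693 d).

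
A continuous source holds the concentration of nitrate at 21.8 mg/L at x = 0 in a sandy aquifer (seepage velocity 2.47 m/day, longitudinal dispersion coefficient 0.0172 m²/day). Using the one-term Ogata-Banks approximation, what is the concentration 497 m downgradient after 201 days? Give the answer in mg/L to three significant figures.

For a continuous step input, C/C₀ ≈ ½·erfc((x−vt)/(2√(Dt))).
vt = 2.47 × 201 = 496.47 m and 2√(Dt) = 2√(0.0172 × 201) = 3.719 m.
Argument (x−vt)/(2√(Dt)) = (497 − 496.47)/3.719 = 0.1425; ½·erfc(0.1425) = 0.4201.
C = 21.8 × 0.4201 = 9.16 mg/L.

9.16 mg/L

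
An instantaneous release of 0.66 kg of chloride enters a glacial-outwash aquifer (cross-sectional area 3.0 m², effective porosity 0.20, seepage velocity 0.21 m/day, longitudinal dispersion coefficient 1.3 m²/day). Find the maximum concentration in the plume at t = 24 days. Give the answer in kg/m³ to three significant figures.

0.0556 kg/m³

The peak of an instantaneous 1D plume sits at x = vt; there the Gaussian factor is 1 and C_max = M/(n_e·A·√(4πDt)), where n_e·A is the pore area the mass is dissolved in.
√(4πDt) = √(4π × 1.3 × 24) = 19.80 m, so C_max = 0.66/(0.20 × 3.0 × 19.80) = 0.0556 kg/m³.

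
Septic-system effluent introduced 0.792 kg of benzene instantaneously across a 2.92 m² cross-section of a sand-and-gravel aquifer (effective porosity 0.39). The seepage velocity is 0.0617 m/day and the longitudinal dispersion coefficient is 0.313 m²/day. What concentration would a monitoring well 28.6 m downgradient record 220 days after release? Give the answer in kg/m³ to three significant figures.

0.0104 kg/m³

For an instantaneous plane source, C(x,t) = M/(n_e·A·√(4πDt)) · exp(−(x−vt)²/(4Dt)), with n_e·A the pore (flow) area.
Plume center vt = 0.0617 × 220 = 13.574 m, so the well at 28.6 m is 15.026 m downgradient of the peak.
√(4πDt) = 29.42 m, giving peak height M/(n_e·A·√(4πDt)) = 0.792/(0.39 × 2.92 × 29.42) = 0.02364 kg/m³.
(x−vt)²/(4Dt) = (15.026)²/(4 × 0.313 × 220) = 0.8197; exp(−0.8197) = 0.4406.
C = 0.02364 × 0.4406 = 0.0104 kg/m³.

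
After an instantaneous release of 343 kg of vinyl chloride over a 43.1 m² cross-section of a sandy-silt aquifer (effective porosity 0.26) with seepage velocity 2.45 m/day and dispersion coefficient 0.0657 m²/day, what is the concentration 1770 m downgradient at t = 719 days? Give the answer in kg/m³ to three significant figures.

For an instantaneous plane source, C(x,t) = M/(n_e·A·√(4πDt)) · exp(−(x−vt)²/(4Dt)), with n_e·A the pore (flow) area.
Plume center vt = 2.45 × 719 = 1761.55 m, so the well at 1770 m is 8.45 m downgradient of the peak.
√(4πDt) = 24.36 m, giving peak height M/(n_e·A·√(4πDt)) = 343/(0.26 × 43.1 × 24.36) = 1.257 kg/m³.
(x−vt)²/(4Dt) = (8.45)²/(4 × 0.0657 × 719) = 0.3779; exp(−0.3779) = 0.6853.
C = 1.257 × 0.6853 = 0.861 kg/m³.

0.861 kg/m³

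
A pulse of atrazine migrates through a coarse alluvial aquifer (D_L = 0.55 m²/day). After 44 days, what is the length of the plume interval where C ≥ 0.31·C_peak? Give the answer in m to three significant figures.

21.3 m

The plume is Gaussian with σ = √(2Dt) = √(2 × 0.55 × 44) = 6.957 m.
C/C_peak = exp(−Δx²/(2σ²)) = 0.31 ⇒ Δx = σ·√(−2 ln 0.31) = 6.957 × 1.530 = 10.64 m.
Width = 2Δx = 21.3 m.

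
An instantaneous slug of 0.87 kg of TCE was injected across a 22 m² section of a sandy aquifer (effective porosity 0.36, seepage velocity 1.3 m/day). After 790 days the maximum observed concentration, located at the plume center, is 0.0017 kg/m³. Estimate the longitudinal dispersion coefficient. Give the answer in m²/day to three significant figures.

At the plume center C_max = M/(n_e·A·√(4πDt)), so D = M²/(4πt·(n_e·A·C_max)²).
n_e·A·C_max = 0.36 × 22 × 0.0017 = 0.01346 kg/m.
D = 0.87²/(4π × 790 × 0.01346²) = 0.421 m²/day.

0.421 m²/day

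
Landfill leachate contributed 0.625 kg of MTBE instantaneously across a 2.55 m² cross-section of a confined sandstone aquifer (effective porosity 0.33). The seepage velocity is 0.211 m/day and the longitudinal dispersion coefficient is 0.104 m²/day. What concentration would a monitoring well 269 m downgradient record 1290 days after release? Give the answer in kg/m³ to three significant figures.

For an instantaneous plane source, C(x,t) = M/(n_e·A·√(4πDt)) · exp(−(x−vt)²/(4Dt)), with n_e·A the pore (flow) area.
Plume center vt = 0.211 × 1290 = 272.19 m, so the well at 269 m is 3.19 m upgradient of the peak.
√(4πDt) = 41.06 m, giving peak height M/(n_e·A·√(4πDt)) = 0.625/(0.33 × 2.55 × 41.06) = 0.01809 kg/m³.
(x−vt)²/(4Dt) = (-3.19)²/(4 × 0.104 × 1290) = 0.01896; exp(−0.01896) = 0.9812.
C = 0.01809 × 0.9812 = 0.0177 kg/m³.

0.0177 kg/m³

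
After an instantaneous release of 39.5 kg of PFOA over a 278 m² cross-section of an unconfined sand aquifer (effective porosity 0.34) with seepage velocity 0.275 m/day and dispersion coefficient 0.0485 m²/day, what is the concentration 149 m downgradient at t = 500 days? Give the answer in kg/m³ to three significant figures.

0.00612 kg/m³

For an instantaneous plane source, C(x,t) = M/(n_e·A·√(4πDt)) · exp(−(x−vt)²/(4Dt)), with n_e·A the pore (flow) area.
Plume center vt = 0.275 × 500 = 137.5 m, so the well at 149 m is 11.5 m downgradient of the peak.
√(4πDt) = 17.46 m, giving peak height M/(n_e·A·√(4πDt)) = 39.5/(0.34 × 278 × 17.46) = 0.02393 kg/m³.
(x−vt)²/(4Dt) = (11.5)²/(4 × 0.0485 × 500) = 1.363; exp(−1.363) = 0.2559.
C = 0.02393 × 0.2559 = 0.00612 kg/m³.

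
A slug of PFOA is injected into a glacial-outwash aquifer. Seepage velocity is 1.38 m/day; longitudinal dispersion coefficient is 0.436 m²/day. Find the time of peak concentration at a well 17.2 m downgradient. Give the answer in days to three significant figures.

For the 1D instantaneous-source solution, setting ∂C/∂t = 0 at fixed x gives v²t² + 2Dt − x² = 0, so t = (√(D² + v²x²) − D)/v².
√(D² + v²x²) = √(0.436² + 1.38² × 17.2²) = 23.74; v² = 1.9044.
t = (23.74 − 0.436)/1.9044 = 12.2 days (vs. the pure-advection estimate x/v = 12.5 d).

12.2 days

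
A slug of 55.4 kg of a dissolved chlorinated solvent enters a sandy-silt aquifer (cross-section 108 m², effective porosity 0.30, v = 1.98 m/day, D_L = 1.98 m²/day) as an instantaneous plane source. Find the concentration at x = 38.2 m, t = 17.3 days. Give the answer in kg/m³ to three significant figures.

For an instantaneous plane source, C(x,t) = M/(n_e·A·√(4πDt)) · exp(−(x−vt)²/(4Dt)), with n_e·A the pore (flow) area.
Plume center vt = 1.98 × 17.3 = 34.254 m, so the well at 38.2 m is 3.946 m downgradient of the peak.
√(4πDt) = 20.75 m, giving peak height M/(n_e·A·√(4πDt)) = 55.4/(0.30 × 108 × 20.75) = 0.08240 kg/m³.
(x−vt)²/(4Dt) = (3.946)²/(4 × 1.98 × 17.3) = 0.1136; exp(−0.1136) = 0.8926.
C = 0.08240 × 0.8926 = 0.0736 kg/m³.

0.0736 kg/m³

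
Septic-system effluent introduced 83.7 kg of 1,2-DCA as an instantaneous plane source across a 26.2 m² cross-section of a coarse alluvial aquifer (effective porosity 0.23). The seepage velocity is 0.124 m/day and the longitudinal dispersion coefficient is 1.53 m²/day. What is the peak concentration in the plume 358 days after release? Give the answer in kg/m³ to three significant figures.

0.167 kg/m³

The peak of an instantaneous 1D plume sits at x = vt; there the Gaussian factor is 1 and C_max = M/(n_e·A·√(4πDt)), where n_e·A is the pore area the mass is dissolved in.
√(4πDt) = √(4π × 1.53 × 358) = 82.96 m, so C_max = 83.7/(0.23 × 26.2 × 82.96) = 0.167 kg/m³.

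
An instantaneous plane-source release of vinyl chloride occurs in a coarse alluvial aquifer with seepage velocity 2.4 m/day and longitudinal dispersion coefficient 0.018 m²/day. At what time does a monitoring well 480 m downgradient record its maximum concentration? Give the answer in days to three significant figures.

For the 1D instantaneous-source solution, setting ∂C/∂t = 0 at fixed x gives v²t² + 2Dt − x² = 0, so t = (√(D² + v²x²) − D)/v².
√(D² + v²x²) = √(0.018² + 2.4² × 480²) = 1152; v² = 5.76.
t = (1152 − 0.018)/5.76 = 200 days (vs. the pure-advection estimate x/v = 200 d).

200 days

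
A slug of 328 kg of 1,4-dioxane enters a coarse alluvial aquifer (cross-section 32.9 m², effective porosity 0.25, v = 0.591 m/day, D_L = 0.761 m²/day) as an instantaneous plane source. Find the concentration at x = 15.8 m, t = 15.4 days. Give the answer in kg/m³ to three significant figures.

For an instantaneous plane source, C(x,t) = M/(n_e·A·√(4πDt)) · exp(−(x−vt)²/(4Dt)), with n_e·A the pore (flow) area.
Plume center vt = 0.591 × 15.4 = 9.1014 m, so the well at 15.8 m is 6.6986 m downgradient of the peak.
√(4πDt) = 12.14 m, giving peak height M/(n_e·A·√(4πDt)) = 328/(0.25 × 32.9 × 12.14) = 3.285 kg/m³.
(x−vt)²/(4Dt) = (6.6986)²/(4 × 0.761 × 15.4) = 0.9572; exp(−0.9572) = 0.3840.
C = 3.285 × 0.3840 = 1.26 kg/m³.

1.26 kg/m³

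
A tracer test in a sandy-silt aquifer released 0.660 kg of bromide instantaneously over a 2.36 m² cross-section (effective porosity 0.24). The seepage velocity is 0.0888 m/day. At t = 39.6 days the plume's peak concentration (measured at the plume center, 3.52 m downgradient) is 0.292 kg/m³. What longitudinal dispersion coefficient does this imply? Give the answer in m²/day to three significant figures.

0.0320 m²/day

At the plume center C_max = M/(n_e·A·√(4πDt)), so D = M²/(4πt·(n_e·A·C_max)²).
n_e·A·C_max = 0.24 × 2.36 × 0.292 = 0.1654 kg/m.
D = 0.660²/(4π × 39.6 × 0.1654²) = 0.0320 m²/day.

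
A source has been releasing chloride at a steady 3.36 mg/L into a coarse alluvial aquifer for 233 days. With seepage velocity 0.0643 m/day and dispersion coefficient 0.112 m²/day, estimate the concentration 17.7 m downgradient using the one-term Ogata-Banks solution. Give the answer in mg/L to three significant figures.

For a continuous step input, C/C₀ ≈ ½·erfc((x−vt)/(2√(Dt))).
vt = 0.0643 × 233 = 14.9819 m and 2√(Dt) = 2√(0.112 × 233) = 10.22 m.
Argument (x−vt)/(2√(Dt)) = (17.7 − 14.9819)/10.22 = 0.2660; ½·erfc(0.2660) = 0.3534.
C = 3.36 × 0.3534 = 1.19 mg/L.

1.19 mg/L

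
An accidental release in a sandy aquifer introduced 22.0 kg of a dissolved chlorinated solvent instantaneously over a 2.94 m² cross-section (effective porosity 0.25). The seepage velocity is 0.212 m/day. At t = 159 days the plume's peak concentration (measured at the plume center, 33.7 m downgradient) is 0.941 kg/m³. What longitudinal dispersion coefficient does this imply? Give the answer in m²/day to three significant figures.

0.506 m²/day

At the plume center C_max = M/(n_e·A·√(4πDt)), so D = M²/(4πt·(n_e·A·C_max)²).
n_e·A·C_max = 0.25 × 2.94 × 0.941 = 0.6916 kg/m.
D = 22.0²/(4π × 159 × 0.6916²) = 0.506 m²/day.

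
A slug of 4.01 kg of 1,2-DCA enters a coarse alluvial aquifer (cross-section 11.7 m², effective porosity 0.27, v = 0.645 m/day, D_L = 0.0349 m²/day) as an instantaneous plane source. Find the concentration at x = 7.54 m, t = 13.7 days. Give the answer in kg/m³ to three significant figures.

0.215 kg/m³

For an instantaneous plane source, C(x,t) = M/(n_e·A·√(4πDt)) · exp(−(x−vt)²/(4Dt)), with n_e·A the pore (flow) area.
Plume center vt = 0.645 × 13.7 = 8.8365 m, so the well at 7.54 m is 1.2965 m upgradient of the peak.
√(4πDt) = 2.451 m, giving peak height M/(n_e·A·√(4πDt)) = 4.01/(0.27 × 11.7 × 2.451) = 0.5179 kg/m³.
(x−vt)²/(4Dt) = (-1.2965)²/(4 × 0.0349 × 13.7) = 0.8789; exp(−0.8789) = 0.4152.
C = 0.5179 × 0.4152 = 0.215 kg/m³.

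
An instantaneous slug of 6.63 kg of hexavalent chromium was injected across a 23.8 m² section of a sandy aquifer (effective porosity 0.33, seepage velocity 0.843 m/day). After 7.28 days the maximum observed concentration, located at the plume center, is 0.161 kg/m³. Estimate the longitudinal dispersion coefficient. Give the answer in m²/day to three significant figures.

At the plume center C_max = M/(n_e·A·√(4πDt)), so D = M²/(4πt·(n_e·A·C_max)²).
n_e·A·C_max = 0.33 × 23.8 × 0.161 = 1.264 kg/m.
D = 6.63²/(4π × 7.28 × 1.264²) = 0.301 m²/day.

0.301 m²/day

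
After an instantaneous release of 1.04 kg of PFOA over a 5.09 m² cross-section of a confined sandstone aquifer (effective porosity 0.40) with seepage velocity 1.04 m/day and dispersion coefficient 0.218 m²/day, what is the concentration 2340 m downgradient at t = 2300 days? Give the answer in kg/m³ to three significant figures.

For an instantaneous plane source, C(x,t) = M/(n_e·A·√(4πDt)) · exp(−(x−vt)²/(4Dt)), with n_e·A the pore (flow) area.
Plume center vt = 1.04 × 2300 = 2392 m, so the well at 2340 m is 52 m upgradient of the peak.
√(4πDt) = 79.38 m, giving peak height M/(n_e·A·√(4πDt)) = 1.04/(0.40 × 5.09 × 79.38) = 0.006435 kg/m³.
(x−vt)²/(4Dt) = (-52)²/(4 × 0.218 × 2300) = 1.348; exp(−1.348) = 0.2598.
C = 0.006435 × 0.2598 = 0.00167 kg/m³.

0.00167 kg/m³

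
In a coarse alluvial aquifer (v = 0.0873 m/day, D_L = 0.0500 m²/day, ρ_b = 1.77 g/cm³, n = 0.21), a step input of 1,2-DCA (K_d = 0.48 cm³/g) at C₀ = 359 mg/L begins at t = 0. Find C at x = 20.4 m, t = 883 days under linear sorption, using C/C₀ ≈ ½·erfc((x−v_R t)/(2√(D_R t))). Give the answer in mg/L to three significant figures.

39.6 mg/L

Retardation factor R = 1 + ρ_b·K_d/n = 1 + 1.77 × 0.48/0.21 = 5.046.
Sorption retards both mechanisms: v_R = v/R = 0.01730 m/day, D_R = D/R = 0.009909 m²/day.
v_R·t = 0.01730 × 883 = 15.2759 m; 2√(D_R t) = 5.916 m; argument = (20.4 − 15.2759)/5.916 = 0.8661.
C = C₀ × ½·erfc(0.8661) = 359 × 0.1103 = 39.6 mg/L.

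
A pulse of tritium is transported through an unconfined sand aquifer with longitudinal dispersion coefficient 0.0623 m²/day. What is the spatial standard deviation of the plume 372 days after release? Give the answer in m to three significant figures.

Dispersive spreading gives a Gaussian with σ² = 2Dt; advection only shifts the center.
σ = √(2 × 0.0623 × 372) = 6.81 m.

6.81 m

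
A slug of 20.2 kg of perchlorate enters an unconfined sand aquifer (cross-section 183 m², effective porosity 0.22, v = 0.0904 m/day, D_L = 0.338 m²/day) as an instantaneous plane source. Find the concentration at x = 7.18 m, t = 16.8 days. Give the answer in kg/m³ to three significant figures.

0.0145 kg/m³

For an instantaneous plane source, C(x,t) = M/(n_e·A·√(4πDt)) · exp(−(x−vt)²/(4Dt)), with n_e·A the pore (flow) area.
Plume center vt = 0.0904 × 16.8 = 1.51872 m, so the well at 7.18 m is 5.66128 m downgradient of the peak.
√(4πDt) = 8.447 m, giving peak height M/(n_e·A·√(4πDt)) = 20.2/(0.22 × 183 × 8.447) = 0.05940 kg/m³.
(x−vt)²/(4Dt) = (5.66128)²/(4 × 0.338 × 16.8) = 1.411; exp(−1.411) = 0.2439.
C = 0.05940 × 0.2439 = 0.0145 kg/m³.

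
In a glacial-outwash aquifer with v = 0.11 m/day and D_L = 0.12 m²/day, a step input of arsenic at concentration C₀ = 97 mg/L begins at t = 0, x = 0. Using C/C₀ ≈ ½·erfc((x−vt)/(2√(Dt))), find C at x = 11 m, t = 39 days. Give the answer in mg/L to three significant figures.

1.37 mg/L

For a continuous step input, C/C₀ ≈ ½·erfc((x−vt)/(2√(Dt))).
vt = 0.11 × 39 = 4.29 m and 2√(Dt) = 2√(0.12 × 39) = 4.327 m.
Argument (x−vt)/(2√(Dt)) = (11 − 4.29)/4.327 = 1.551; ½·erfc(1.551) = 0.01414.
C = 97 × 0.01414 = 1.37 mg/L.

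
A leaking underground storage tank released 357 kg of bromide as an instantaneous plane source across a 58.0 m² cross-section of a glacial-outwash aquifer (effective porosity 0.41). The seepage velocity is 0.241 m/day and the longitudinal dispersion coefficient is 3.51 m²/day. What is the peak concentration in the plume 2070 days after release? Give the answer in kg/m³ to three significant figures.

The peak of an instantaneous 1D plume sits at x = vt; there the Gaussian factor is 1 and C_max = M/(n_e·A·√(4πDt)), where n_e·A is the pore area the mass is dissolved in.
√(4πDt) = √(4π × 3.51 × 2070) = 302.2 m, so C_max = 357/(0.41 × 58.0 × 302.2) = 0.0497 kg/m³.

0.0497 kg/m³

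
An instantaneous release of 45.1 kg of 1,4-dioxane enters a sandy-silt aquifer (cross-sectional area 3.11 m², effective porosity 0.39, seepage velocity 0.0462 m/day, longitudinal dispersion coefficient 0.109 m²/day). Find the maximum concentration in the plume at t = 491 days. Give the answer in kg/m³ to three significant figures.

1.43 kg/m³

The peak of an instantaneous 1D plume sits at x = vt; there the Gaussian factor is 1 and C_max = M/(n_e·A·√(4πDt)), where n_e·A is the pore area the mass is dissolved in.
√(4πDt) = √(4π × 0.109 × 491) = 25.93 m, so C_max = 45.1/(0.39 × 3.11 × 25.93) = 1.43 kg/m³.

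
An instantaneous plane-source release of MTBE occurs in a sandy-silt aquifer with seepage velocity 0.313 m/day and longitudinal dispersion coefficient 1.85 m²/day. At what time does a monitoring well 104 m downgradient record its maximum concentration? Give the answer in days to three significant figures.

314 days

For the 1D instantaneous-source solution, setting ∂C/∂t = 0 at fixed x gives v²t² + 2Dt − x² = 0, so t = (√(D² + v²x²) − D)/v².
√(D² + v²x²) = √(1.85² + 0.313² × 104²) = 32.60; v² = 0.097969.
t = (32.60 − 1.85)/0.097969 = 314 days (vs. the pure-advection estimate x/v = 332 d).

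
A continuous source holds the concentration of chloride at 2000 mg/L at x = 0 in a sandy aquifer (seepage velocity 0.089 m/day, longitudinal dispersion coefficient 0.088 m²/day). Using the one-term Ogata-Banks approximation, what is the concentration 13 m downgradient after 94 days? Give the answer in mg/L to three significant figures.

For a continuous step input, C/C₀ ≈ ½·erfc((x−vt)/(2√(Dt))).
vt = 0.089 × 94 = 8.366 m and 2√(Dt) = 2√(0.088 × 94) = 5.752 m.
Argument (x−vt)/(2√(Dt)) = (13 − 8.366)/5.752 = 0.8056; ½·erfc(0.8056) = 0.1273.
C = 2000 × 0.1273 = 255 mg/L.

255 mg/L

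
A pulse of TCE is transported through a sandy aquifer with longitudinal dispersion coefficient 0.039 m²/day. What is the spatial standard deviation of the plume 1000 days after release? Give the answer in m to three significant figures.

8.83 m

Dispersive spreading gives a Gaussian with σ² = 2Dt; advection only shifts the center.
σ = √(2 × 0.039 × 1000) = 8.83 m.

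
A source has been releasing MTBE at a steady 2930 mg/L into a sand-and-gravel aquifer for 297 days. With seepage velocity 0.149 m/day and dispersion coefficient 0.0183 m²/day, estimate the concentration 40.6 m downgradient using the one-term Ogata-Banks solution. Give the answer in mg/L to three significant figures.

2540 mg/L

For a continuous step input, C/C₀ ≈ ½·erfc((x−vt)/(2√(Dt))).
vt = 0.149 × 297 = 44.253 m and 2√(Dt) = 2√(0.0183 × 297) = 4.663 m.
Argument (x−vt)/(2√(Dt)) = (40.6 − 44.253)/4.663 = -0.7834; ½·erfc(-0.7834) = 0.8660.
C = 2930 × 0.8660 = 2540 mg/L.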